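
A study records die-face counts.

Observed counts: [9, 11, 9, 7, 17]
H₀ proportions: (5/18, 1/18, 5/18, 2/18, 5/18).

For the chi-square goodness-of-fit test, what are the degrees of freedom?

df = k − 1 = 5 − 1 = 4

degrees of freedom = 4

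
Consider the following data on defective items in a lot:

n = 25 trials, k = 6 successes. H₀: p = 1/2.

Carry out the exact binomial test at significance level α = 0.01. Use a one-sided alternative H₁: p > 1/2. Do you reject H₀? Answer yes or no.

Exact binomial: n=25, k=6, p₀=1/2=0.5000
P(X≥6) from Σ C(n,i)·p₀^i·(1−p₀)^(n−i)
p-value (one-sided, H₁ greater) = 0.99796
At α=0.01: p ≥ α → fail to reject H₀

reject H₀: no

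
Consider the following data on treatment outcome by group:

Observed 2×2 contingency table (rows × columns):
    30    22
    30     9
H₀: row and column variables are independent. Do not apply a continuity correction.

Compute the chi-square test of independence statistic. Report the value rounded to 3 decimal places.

test statistic = 3.669

Row totals [52, 39], col totals [60, 31], n=91
χ² = (30−34.29)²/34.29 + (22−17.71)²/17.71 + (30−25.71)²/25.71 + (9−13.29)²/13.29 = 3.6694
df = 1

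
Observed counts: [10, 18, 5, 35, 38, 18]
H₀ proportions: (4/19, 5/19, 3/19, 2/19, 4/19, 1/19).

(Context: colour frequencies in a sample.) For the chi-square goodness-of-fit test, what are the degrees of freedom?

degrees of freedom = 5

df = k − 1 = 6 − 1 = 5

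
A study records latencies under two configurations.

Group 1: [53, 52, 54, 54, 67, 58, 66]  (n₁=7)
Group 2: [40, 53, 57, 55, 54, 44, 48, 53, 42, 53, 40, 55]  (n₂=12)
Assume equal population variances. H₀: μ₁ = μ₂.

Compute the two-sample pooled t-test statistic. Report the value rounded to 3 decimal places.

test statistic = 2.730

x̄₁=57.714, s₁=6.291, n₁=7
x̄₂=49.500, s₂=6.346, n₂=12
s_p² = [6·6.291² + 11·6.346²]/17 = 40.0252
SE = √(s_p²·(1/7+1/12)) = 3.0089
t = (57.714−49.500)/3.0089 = 2.7300
df = 17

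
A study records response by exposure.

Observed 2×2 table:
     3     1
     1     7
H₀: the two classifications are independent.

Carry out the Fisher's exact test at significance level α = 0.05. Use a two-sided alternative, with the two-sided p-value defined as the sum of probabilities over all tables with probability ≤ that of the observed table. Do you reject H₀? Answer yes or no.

reject H₀: no

Margins: r₁=4, r₂=8, c₁=4, c₂=8, n=12
p_obs = C(4,3)·C(8,1)/C(12,4); sum pmf over tables with pmf ≤ p_obs
p-value (two-sided) = 0.06667
At α=0.05: p ≥ α → fail to reject H₀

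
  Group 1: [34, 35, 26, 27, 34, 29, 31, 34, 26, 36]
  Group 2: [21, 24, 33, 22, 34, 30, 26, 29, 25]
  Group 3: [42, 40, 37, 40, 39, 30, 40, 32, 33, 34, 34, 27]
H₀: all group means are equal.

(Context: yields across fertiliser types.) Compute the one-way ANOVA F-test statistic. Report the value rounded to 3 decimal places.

Group means [31.20, 27.11, 35.67], grand mean 31.742
SSB = Σnᵢ(x̄ᵢ−x̄)² = 380.780; SSW = ΣΣ(x−x̄ᵢ)² = 553.156
MSB = 380.780/2 = 190.3900; MSW = 553.156/28 = 19.7556
F = MSB/MSW = 9.6373
df = (2, 28)

test statistic = 9.637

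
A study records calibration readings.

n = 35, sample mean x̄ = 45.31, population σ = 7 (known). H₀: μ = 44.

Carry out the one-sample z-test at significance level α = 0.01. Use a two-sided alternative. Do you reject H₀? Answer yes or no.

reject H₀: no

SE = σ/√n = 7/√35 = 1.1832
z = (x̄−μ₀)/SE = (45.31−44)/1.1832 = 1.1072
p-value (two-sided) = 0.26823
At α=0.01: p ≥ α → fail to reject H₀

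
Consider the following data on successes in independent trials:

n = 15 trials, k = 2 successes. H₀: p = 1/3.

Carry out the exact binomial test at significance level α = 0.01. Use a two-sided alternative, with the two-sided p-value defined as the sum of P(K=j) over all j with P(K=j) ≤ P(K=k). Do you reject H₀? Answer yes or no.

reject H₀: no

Exact binomial: n=15, k=2, p₀=1/3=0.3333
P(X=j) = C(n,j)·p₀^j·(1−p₀)^(n−j); p = Σ P(X=j) over j with P(X=j) ≤ P(X=2)
p-value (two-sided) = 0.16759
At α=0.01: p ≥ α → fail to reject H₀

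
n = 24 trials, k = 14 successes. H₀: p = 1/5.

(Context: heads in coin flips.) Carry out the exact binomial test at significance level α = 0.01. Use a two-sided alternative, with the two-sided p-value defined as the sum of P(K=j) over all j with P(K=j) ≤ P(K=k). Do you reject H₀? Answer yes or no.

Exact binomial: n=24, k=14, p₀=1/5=0.2000
P(X=j) = C(n,j)·p₀^j·(1−p₀)^(n−j); p = Σ P(X=j) over j with P(X=j) ≤ P(X=14)
p-value (two-sided) = 0.00004
At α=0.01: p < α → reject H₀

reject H₀: yes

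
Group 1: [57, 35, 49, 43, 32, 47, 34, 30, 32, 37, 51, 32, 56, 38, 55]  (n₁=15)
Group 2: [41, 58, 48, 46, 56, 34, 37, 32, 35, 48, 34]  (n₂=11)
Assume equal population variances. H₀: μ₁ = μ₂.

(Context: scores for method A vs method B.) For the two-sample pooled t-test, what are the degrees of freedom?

df = n₁ + n₂ − 2 = 15 + 11 − 2 = 24

degrees of freedom = 24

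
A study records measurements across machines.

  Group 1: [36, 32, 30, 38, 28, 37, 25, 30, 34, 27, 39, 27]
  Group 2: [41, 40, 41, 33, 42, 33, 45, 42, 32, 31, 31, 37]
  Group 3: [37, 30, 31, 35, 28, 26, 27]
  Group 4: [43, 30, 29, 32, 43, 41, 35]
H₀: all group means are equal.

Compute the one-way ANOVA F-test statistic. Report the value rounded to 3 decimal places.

test statistic = 3.929

Group means [31.92, 37.33, 30.57, 36.14], grand mean 34.158
SSB = Σnᵢ(x̄ᵢ−x̄)² = 298.898; SSW = ΣΣ(x−x̄ᵢ)² = 862.155
MSB = 298.898/3 = 99.6326; MSW = 862.155/34 = 25.3575
F = MSB/MSW = 3.9291
df = (3, 34)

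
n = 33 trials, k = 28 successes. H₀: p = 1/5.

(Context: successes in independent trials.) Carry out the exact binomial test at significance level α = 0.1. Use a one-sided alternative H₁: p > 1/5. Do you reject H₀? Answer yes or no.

reject H₀: yes

Exact binomial: n=33, k=28, p₀=1/5=0.2000
P(X≥28) from Σ C(n,i)·p₀^i·(1−p₀)^(n−i)
p-value (one-sided, H₁ greater) = 0.00000
At α=0.1: p < α → reject H₀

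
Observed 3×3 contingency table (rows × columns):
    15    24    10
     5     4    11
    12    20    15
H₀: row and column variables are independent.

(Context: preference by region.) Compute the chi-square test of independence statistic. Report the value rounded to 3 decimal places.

test statistic = 8.688

Row totals [49, 20, 47], col totals [32, 48, 36], n=116
χ² = (15−13.52)²/13.52 + (24−20.28)²/20.28 + (10−15.21)²/15.21 + (5−5.52)²/5.52 + (4−8.28)²/8.28 + (11−6.21)²/6.21 + (12−12.97)²/12.97 + (20−19.45)²/19.45 + (15−14.59)²/14.59 = 8.6879
df = 4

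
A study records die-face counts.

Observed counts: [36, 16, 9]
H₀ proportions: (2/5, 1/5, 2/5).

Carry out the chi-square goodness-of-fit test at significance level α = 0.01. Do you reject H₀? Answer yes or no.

n = 61; E_i = n·p_i = [24.40, 12.20, 24.40]
χ² = (36−24.40)²/24.40 + (16−12.20)²/12.20 + (9−24.40)²/24.40 = 16.4180
df = 2
p-value (upper-tail) = 0.00027
At α=0.01: p < α → reject H₀

reject H₀: yes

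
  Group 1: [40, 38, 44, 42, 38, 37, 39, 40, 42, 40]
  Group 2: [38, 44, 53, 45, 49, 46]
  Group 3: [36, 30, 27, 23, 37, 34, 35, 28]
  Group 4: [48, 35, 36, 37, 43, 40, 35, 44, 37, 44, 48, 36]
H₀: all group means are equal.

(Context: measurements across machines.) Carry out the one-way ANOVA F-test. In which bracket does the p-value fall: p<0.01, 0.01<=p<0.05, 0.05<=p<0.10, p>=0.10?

Group means [40.00, 45.83, 31.25, 40.25], grand mean 39.111
SSB = Σnᵢ(x̄ᵢ−x̄)² = 788.972; SSW = ΣΣ(x−x̄ᵢ)² = 612.583
MSB = 788.972/3 = 262.9907; MSW = 612.583/32 = 19.1432
F = MSB/MSW = 13.7381
df = (3, 32)
p-value (upper-tail) = 0.00001
→ bracket: p<0.01

p-value bracket: p<0.01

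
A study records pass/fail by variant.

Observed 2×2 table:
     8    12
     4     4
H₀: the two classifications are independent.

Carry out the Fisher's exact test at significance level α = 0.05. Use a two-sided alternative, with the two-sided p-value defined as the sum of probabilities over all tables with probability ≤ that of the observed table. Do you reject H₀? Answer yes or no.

reject H₀: no

Margins: r₁=20, r₂=8, c₁=12, c₂=16, n=28
p_obs = C(20,8)·C(8,4)/C(28,12); sum pmf over tables with pmf ≤ p_obs
p-value (two-sided) = 0.69082
At α=0.05: p ≥ α → fail to reject H₀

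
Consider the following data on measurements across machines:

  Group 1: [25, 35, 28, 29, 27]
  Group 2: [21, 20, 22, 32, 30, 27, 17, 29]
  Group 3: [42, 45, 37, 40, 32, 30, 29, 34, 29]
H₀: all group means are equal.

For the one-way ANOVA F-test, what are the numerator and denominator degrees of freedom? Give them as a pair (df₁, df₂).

k = 3 groups, N = 22 total
df = (k−1, N−k) = (3−1, 22−3) = (2, 19)

degrees of freedom = [2, 19]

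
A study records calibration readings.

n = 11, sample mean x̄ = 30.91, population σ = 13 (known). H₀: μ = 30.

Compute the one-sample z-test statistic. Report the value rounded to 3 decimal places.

SE = σ/√n = 13/√11 = 3.9196
z = (x̄−μ₀)/SE = (30.91−30)/3.9196 = 0.2322

test statistic = 0.232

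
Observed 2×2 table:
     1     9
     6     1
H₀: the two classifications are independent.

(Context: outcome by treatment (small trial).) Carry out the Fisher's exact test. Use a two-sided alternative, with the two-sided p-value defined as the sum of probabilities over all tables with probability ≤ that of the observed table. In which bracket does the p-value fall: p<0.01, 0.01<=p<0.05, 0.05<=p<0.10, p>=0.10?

Margins: r₁=10, r₂=7, c₁=7, c₂=10, n=17
p_obs = C(10,1)·C(7,6)/C(17,7); sum pmf over tables with pmf ≤ p_obs
p-value (two-sided) = 0.00365
→ bracket: p<0.01

p-value bracket: p<0.01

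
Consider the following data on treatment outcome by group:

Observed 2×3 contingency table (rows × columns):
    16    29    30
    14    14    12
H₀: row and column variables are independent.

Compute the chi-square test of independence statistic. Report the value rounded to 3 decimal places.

test statistic = 2.676

Row totals [75, 40], col totals [30, 43, 42], n=115
χ² = (16−19.57)²/19.57 + (29−28.04)²/28.04 + (30−27.39)²/27.39 + (14−10.43)²/10.43 + (14−14.96)²/14.96 + (12−14.61)²/14.61 = 2.6759
df = 2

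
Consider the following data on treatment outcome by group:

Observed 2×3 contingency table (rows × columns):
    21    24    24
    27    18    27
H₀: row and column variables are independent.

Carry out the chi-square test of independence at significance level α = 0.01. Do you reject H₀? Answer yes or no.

reject H₀: no

Row totals [69, 72], col totals [48, 42, 51], n=141
χ² = (21−23.49)²/23.49 + (24−20.55)²/20.55 + (24−24.96)²/24.96 + (27−24.51)²/24.51 + (18−21.45)²/21.45 + (27−26.04)²/26.04 = 1.7206
df = 2
p-value (upper-tail) = 0.42304
At α=0.01: p ≥ α → fail to reject H₀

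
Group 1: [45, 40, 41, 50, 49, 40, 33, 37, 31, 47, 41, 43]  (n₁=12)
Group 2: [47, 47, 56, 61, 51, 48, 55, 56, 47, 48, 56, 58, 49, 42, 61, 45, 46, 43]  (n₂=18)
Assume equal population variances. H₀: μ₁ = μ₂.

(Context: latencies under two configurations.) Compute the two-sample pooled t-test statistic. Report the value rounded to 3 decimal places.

test statistic = -4.260

x̄₁=41.417, s₁=5.885, n₁=12
x̄₂=50.889, s₂=6.018, n₂=18
s_p² = [11·5.885² + 17·6.018²]/28 = 35.5962
SE = √(s_p²·(1/12+1/18)) = 2.2235
t = (41.417−50.889)/2.2235 = -4.2601
df = 28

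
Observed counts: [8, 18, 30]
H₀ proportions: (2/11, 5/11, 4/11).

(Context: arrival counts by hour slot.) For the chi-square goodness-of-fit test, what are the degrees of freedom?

degrees of freedom = 2

df = k − 1 = 3 − 1 = 2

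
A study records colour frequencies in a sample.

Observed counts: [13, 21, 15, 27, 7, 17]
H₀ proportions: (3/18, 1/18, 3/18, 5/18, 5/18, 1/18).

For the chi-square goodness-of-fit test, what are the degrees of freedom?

df = k − 1 = 6 − 1 = 5

degrees of freedom = 5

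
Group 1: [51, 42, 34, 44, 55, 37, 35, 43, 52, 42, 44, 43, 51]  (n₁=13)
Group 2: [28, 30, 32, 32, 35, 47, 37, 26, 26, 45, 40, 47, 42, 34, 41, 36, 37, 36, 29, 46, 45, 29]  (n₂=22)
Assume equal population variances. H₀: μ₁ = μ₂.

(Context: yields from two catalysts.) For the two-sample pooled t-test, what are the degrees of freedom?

df = n₁ + n₂ − 2 = 13 + 22 − 2 = 33

degrees of freedom = 33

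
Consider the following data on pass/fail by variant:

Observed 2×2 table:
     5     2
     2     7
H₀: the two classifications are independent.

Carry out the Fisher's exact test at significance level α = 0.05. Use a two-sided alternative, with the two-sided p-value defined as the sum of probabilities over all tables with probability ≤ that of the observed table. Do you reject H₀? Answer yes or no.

Margins: r₁=7, r₂=9, c₁=7, c₂=9, n=16
p_obs = C(7,5)·C(9,2)/C(16,7); sum pmf over tables with pmf ≤ p_obs
p-value (two-sided) = 0.12622
At α=0.05: p ≥ α → fail to reject H₀

reject H₀: no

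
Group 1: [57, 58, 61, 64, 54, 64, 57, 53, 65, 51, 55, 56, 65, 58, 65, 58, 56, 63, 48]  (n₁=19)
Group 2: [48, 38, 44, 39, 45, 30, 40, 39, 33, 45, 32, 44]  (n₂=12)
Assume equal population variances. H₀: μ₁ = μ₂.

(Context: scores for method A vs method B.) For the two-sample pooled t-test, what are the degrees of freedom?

degrees of freedom = 29

df = n₁ + n₂ − 2 = 19 + 12 − 2 = 29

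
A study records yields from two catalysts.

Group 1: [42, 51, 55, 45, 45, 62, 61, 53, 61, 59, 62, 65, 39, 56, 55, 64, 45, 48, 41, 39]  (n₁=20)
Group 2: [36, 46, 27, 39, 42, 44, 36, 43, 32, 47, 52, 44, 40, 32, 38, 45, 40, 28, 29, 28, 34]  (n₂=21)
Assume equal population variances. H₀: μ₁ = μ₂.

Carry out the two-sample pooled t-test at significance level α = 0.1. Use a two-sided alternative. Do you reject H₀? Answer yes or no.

reject H₀: yes

x̄₁=52.400, s₁=8.822, n₁=20
x̄₂=38.190, s₂=7.104, n₂=21
s_p² = [19·8.822² + 20·7.104²]/39 = 63.7958
SE = √(s_p²·(1/20+1/21)) = 2.4955
t = (52.400−38.190)/2.4955 = 5.6940
df = 39
p-value (two-sided) = 0.00000
At α=0.1: p < α → reject H₀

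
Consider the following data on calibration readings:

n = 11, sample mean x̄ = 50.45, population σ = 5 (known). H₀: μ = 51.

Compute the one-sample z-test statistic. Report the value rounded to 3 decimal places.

test statistic = -0.365

SE = σ/√n = 5/√11 = 1.5076
z = (x̄−μ₀)/SE = (50.45−51)/1.5076 = -0.3648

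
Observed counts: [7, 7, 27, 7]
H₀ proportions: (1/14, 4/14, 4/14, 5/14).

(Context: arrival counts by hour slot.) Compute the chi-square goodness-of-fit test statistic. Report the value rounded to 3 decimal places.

test statistic = 25.879

n = 48; E_i = n·p_i = [3.43, 13.71, 13.71, 17.14]
χ² = (7−3.43)²/3.43 + (7−13.71)²/13.71 + (27−13.71)²/13.71 + (7−17.14)²/17.14 = 25.8792
df = 3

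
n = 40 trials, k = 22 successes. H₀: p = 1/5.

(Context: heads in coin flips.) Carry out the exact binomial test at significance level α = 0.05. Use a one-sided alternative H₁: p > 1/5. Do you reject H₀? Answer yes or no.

reject H₀: yes

Exact binomial: n=40, k=22, p₀=1/5=0.2000
P(X≥22) from Σ C(n,i)·p₀^i·(1−p₀)^(n−i)
p-value (one-sided, H₁ greater) = 0.00000
At α=0.05: p < α → reject H₀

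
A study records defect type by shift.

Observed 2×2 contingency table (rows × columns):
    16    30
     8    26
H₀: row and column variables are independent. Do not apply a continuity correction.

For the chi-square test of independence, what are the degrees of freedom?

df = (r−1)(c−1) = (2−1)·(2−1) = 1

degrees of freedom = 1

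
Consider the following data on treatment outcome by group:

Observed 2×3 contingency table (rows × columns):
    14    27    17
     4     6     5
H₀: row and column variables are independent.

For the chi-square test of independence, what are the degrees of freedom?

df = (r−1)(c−1) = (2−1)·(3−1) = 2

degrees of freedom = 2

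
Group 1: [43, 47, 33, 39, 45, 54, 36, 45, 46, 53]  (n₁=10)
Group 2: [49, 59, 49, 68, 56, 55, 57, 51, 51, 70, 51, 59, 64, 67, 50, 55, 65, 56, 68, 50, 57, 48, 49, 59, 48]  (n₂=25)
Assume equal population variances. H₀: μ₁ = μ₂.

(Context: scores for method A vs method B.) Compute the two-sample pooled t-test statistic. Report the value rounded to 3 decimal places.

test statistic = -4.729

x̄₁=44.100, s₁=6.724, n₁=10
x̄₂=56.440, s₂=7.066, n₂=25
s_p² = [9·6.724² + 24·7.066²]/33 = 48.6382
SE = √(s_p²·(1/10+1/25)) = 2.6095
t = (44.100−56.440)/2.6095 = -4.7289
df = 33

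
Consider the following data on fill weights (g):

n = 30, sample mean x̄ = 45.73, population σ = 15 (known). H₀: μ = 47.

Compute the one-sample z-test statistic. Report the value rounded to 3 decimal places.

test statistic = -0.464

SE = σ/√n = 15/√30 = 2.7386
z = (x̄−μ₀)/SE = (45.73−47)/2.7386 = -0.4637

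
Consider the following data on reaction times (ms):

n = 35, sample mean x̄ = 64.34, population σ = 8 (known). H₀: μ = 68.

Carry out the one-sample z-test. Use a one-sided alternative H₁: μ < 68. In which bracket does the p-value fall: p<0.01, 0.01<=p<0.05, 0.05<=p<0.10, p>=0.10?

SE = σ/√n = 8/√35 = 1.3522
z = (x̄−μ₀)/SE = (64.34−68)/1.3522 = -2.7066
p-value (one-sided, H₁ less) = 0.00340
→ bracket: p<0.01

p-value bracket: p<0.01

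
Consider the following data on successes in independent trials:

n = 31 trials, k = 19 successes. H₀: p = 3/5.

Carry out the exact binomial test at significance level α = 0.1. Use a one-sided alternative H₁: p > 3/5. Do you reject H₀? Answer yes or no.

Exact binomial: n=31, k=19, p₀=3/5=0.6000
P(X≥19) from Σ C(n,i)·p₀^i·(1−p₀)^(n−i)
p-value (one-sided, H₁ greater) = 0.51952
At α=0.1: p ≥ α → fail to reject H₀

reject H₀: no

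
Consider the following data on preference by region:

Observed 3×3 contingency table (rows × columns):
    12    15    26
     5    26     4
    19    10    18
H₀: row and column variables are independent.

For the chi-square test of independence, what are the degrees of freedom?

df = (r−1)(c−1) = (3−1)·(3−1) = 4

degrees of freedom = 4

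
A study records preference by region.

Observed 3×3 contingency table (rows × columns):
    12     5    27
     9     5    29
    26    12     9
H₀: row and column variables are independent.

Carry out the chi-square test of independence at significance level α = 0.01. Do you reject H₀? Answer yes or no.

reject H₀: yes

Row totals [44, 43, 47], col totals [47, 22, 65], n=134
χ² = (12−15.43)²/15.43 + (5−7.22)²/7.22 + (27−21.34)²/21.34 + (9−15.08)²/15.08 + (5−7.06)²/7.06 + (29−20.86)²/20.86 + (26−16.49)²/16.49 + (12−7.72)²/7.72 + (9−22.80)²/22.80 = 25.4003
df = 4
p-value (upper-tail) = 0.00004
At α=0.01: p < α → reject H₀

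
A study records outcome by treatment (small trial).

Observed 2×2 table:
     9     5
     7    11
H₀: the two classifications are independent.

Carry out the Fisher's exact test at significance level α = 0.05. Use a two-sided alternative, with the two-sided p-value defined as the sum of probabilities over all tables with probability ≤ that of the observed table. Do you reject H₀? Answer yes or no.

reject H₀: no

Margins: r₁=14, r₂=18, c₁=16, c₂=16, n=32
p_obs = C(14,9)·C(18,7)/C(32,16); sum pmf over tables with pmf ≤ p_obs
p-value (two-sided) = 0.28516
At α=0.05: p ≥ α → fail to reject H₀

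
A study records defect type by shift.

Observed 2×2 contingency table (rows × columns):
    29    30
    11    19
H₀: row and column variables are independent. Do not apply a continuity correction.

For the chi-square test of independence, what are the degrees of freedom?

degrees of freedom = 1

df = (r−1)(c−1) = (2−1)·(2−1) = 1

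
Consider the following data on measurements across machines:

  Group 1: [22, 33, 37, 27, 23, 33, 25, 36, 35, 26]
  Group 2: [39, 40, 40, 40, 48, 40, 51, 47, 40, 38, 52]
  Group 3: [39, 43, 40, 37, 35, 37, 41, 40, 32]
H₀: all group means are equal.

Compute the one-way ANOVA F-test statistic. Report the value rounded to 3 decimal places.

test statistic = 20.013

Group means [29.70, 43.18, 38.22], grand mean 37.200
SSB = Σnᵢ(x̄ᵢ−x̄)² = 965.508; SSW = ΣΣ(x−x̄ᵢ)² = 651.292
MSB = 965.508/2 = 482.7540; MSW = 651.292/27 = 24.1219
F = MSB/MSW = 20.0131
df = (2, 27)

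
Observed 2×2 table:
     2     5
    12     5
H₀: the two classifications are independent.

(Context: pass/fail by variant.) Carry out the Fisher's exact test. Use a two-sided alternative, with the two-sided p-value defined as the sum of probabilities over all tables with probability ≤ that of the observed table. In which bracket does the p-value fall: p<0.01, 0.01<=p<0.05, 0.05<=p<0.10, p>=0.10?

p-value bracket: 0.05<=p<0.10

Margins: r₁=7, r₂=17, c₁=14, c₂=10, n=24
p_obs = C(7,2)·C(17,12)/C(24,14); sum pmf over tables with pmf ≤ p_obs
p-value (two-sided) = 0.08501
→ bracket: 0.05<=p<0.10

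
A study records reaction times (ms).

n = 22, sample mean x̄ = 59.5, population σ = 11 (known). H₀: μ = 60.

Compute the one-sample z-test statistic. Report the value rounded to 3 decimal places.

SE = σ/√n = 11/√22 = 2.3452
z = (x̄−μ₀)/SE = (59.5−60)/2.3452 = -0.2132

test statistic = -0.213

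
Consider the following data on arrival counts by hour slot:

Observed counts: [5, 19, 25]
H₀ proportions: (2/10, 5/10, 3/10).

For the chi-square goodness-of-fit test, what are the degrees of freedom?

degrees of freedom = 2

df = k − 1 = 3 − 1 = 2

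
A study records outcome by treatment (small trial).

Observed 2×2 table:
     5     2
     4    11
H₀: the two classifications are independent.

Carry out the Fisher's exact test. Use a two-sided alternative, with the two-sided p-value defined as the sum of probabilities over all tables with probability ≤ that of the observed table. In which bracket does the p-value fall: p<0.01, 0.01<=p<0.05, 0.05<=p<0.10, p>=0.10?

Margins: r₁=7, r₂=15, c₁=9, c₂=13, n=22
p_obs = C(7,5)·C(15,4)/C(22,9); sum pmf over tables with pmf ≤ p_obs
p-value (two-sided) = 0.07430
→ bracket: 0.05<=p<0.10

p-value bracket: 0.05<=p<0.10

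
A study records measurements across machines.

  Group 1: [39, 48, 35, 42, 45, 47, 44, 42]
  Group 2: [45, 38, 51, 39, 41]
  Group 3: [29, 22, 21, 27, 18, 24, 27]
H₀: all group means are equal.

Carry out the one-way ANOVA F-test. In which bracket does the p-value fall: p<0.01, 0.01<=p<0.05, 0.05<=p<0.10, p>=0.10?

Group means [42.75, 42.80, 24.00], grand mean 36.200
SSB = Σnᵢ(x̄ᵢ−x̄)² = 1602.900; SSW = ΣΣ(x−x̄ᵢ)² = 332.300
MSB = 1602.900/2 = 801.4500; MSW = 332.300/17 = 19.5471
F = MSB/MSW = 41.0011
df = (2, 17)
p-value (upper-tail) = 0.00000
→ bracket: p<0.01

p-value bracket: p<0.01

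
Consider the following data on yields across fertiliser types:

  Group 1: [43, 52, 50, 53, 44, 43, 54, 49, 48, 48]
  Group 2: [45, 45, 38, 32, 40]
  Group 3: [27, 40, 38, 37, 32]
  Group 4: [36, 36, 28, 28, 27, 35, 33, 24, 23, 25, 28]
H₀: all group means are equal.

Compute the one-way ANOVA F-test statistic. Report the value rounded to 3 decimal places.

test statistic = 29.217

Group means [48.40, 40.00, 34.80, 29.36], grand mean 38.097
SSB = Σnᵢ(x̄ᵢ−x̄)² = 1972.964; SSW = ΣΣ(x−x̄ᵢ)² = 607.745
MSB = 1972.964/3 = 657.6547; MSW = 607.745/27 = 22.5091
F = MSB/MSW = 29.2173
df = (3, 27)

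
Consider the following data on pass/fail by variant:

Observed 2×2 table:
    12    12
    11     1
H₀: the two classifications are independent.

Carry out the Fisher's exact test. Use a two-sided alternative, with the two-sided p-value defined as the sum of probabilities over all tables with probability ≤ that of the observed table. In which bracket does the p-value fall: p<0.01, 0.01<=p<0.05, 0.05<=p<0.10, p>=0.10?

Margins: r₁=24, r₂=12, c₁=23, c₂=13, n=36
p_obs = C(24,12)·C(12,11)/C(36,23); sum pmf over tables with pmf ≤ p_obs
p-value (two-sided) = 0.02530
→ bracket: 0.01<=p<0.05

p-value bracket: 0.01<=p<0.05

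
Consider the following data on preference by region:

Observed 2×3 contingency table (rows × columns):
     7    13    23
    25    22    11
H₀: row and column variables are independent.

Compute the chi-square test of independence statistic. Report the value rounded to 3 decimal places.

Row totals [43, 58], col totals [32, 35, 34], n=101
χ² = (7−13.62)²/13.62 + (13−14.90)²/14.90 + (23−14.48)²/14.48 + (25−18.38)²/18.38 + (22−20.10)²/20.10 + (11−19.52)²/19.52 = 14.7727
df = 2

test statistic = 14.773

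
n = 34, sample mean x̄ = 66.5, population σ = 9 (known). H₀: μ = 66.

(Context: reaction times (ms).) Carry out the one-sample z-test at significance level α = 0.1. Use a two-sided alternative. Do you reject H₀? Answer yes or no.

reject H₀: no

SE = σ/√n = 9/√34 = 1.5435
z = (x̄−μ₀)/SE = (66.5−66)/1.5435 = 0.3239
p-value (two-sided) = 0.74598
At α=0.1: p ≥ α → fail to reject H₀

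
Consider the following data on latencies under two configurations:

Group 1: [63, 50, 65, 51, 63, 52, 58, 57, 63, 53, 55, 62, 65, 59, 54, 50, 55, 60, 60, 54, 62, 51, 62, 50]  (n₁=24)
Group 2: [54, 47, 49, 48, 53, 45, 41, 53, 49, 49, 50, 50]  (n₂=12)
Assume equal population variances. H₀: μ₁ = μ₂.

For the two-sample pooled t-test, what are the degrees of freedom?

df = n₁ + n₂ − 2 = 24 + 12 − 2 = 34

degrees of freedom = 34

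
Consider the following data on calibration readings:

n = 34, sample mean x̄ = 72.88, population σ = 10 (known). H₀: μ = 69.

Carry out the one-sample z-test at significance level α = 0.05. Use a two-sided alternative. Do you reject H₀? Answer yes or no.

reject H₀: yes

SE = σ/√n = 10/√34 = 1.7150
z = (x̄−μ₀)/SE = (72.88−69)/1.7150 = 2.2624
p-value (two-sided) = 0.02367
At α=0.05: p < α → reject H₀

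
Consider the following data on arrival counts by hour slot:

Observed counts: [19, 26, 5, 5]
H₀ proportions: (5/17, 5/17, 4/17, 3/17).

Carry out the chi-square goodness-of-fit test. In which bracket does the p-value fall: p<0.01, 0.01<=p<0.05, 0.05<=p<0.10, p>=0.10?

p-value bracket: p<0.01

n = 55; E_i = n·p_i = [16.18, 16.18, 12.94, 9.71]
χ² = (19−16.18)²/16.18 + (26−16.18)²/16.18 + (5−12.94)²/12.94 + (5−9.71)²/9.71 = 13.6130
df = 3
p-value (upper-tail) = 0.00348
→ bracket: p<0.01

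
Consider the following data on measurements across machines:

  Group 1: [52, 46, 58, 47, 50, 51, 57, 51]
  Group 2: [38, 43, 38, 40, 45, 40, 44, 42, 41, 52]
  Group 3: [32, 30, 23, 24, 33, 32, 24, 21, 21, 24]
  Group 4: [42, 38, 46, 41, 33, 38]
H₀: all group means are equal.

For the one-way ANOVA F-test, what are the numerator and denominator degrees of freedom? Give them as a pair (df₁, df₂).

k = 4 groups, N = 34 total
df = (k−1, N−k) = (4−1, 34−4) = (3, 30)

degrees of freedom = [3, 30]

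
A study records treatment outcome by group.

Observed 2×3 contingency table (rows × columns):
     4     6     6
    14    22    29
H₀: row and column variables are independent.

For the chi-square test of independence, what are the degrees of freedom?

degrees of freedom = 2

df = (r−1)(c−1) = (2−1)·(3−1) = 2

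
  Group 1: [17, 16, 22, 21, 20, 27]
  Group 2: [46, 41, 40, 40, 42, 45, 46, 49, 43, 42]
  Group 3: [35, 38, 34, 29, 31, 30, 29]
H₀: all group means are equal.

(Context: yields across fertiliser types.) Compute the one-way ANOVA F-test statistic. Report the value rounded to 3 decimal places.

Group means [20.50, 43.40, 32.29], grand mean 34.043
SSB = Σnᵢ(x̄ᵢ−x̄)² = 1997.628; SSW = ΣΣ(x−x̄ᵢ)² = 229.329
MSB = 1997.628/2 = 998.8140; MSW = 229.329/20 = 11.4664
F = MSB/MSW = 87.1077
df = (2, 20)

test statistic = 87.108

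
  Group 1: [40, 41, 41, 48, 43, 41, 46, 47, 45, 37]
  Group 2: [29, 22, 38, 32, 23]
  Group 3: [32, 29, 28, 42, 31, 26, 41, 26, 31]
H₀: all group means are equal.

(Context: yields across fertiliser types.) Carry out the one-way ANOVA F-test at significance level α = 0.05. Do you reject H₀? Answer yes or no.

reject H₀: yes

Group means [42.90, 28.80, 31.78], grand mean 35.792
SSB = Σnᵢ(x̄ᵢ−x̄)² = 894.703; SSW = ΣΣ(x−x̄ᵢ)² = 565.256
MSB = 894.703/2 = 447.3514; MSW = 565.256/21 = 26.9169
F = MSB/MSW = 16.6197
df = (2, 21)
p-value (upper-tail) = 0.00005
At α=0.05: p < α → reject H₀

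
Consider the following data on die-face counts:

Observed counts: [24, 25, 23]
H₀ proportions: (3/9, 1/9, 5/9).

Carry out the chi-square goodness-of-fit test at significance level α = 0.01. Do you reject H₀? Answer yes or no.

n = 72; E_i = n·p_i = [24.00, 8.00, 40.00]
χ² = (24−24.00)²/24.00 + (25−8.00)²/8.00 + (23−40.00)²/40.00 = 43.3500
df = 2
p-value (upper-tail) = 0.00000
At α=0.01: p < α → reject H₀

reject H₀: yes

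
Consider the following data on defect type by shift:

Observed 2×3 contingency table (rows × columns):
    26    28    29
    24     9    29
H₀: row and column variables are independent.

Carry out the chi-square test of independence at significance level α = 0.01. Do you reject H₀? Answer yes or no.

Row totals [83, 62], col totals [50, 37, 58], n=145
χ² = (26−28.62)²/28.62 + (28−21.18)²/21.18 + (29−33.20)²/33.20 + (24−21.38)²/21.38 + (9−15.82)²/15.82 + (29−24.80)²/24.80 = 6.9410
df = 2
p-value (upper-tail) = 0.03110
At α=0.01: p ≥ α → fail to reject H₀

reject H₀: no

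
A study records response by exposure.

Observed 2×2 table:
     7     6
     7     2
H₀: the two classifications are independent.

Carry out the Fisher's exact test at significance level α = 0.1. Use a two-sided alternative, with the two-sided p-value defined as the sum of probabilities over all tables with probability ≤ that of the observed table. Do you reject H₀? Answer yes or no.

Margins: r₁=13, r₂=9, c₁=14, c₂=8, n=22
p_obs = C(13,7)·C(9,7)/C(22,14); sum pmf over tables with pmf ≤ p_obs
p-value (two-sided) = 0.38019
At α=0.1: p ≥ α → fail to reject H₀

reject H₀: no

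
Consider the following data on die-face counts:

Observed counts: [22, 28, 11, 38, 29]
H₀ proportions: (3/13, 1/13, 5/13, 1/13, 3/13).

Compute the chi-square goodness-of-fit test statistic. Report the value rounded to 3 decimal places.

test statistic = 145.596

n = 128; E_i = n·p_i = [29.54, 9.85, 49.23, 9.85, 29.54]
χ² = (22−29.54)²/29.54 + (28−9.85)²/9.85 + (11−49.23)²/49.23 + (38−9.85)²/9.85 + (29−29.54)²/29.54 = 145.5958
df = 4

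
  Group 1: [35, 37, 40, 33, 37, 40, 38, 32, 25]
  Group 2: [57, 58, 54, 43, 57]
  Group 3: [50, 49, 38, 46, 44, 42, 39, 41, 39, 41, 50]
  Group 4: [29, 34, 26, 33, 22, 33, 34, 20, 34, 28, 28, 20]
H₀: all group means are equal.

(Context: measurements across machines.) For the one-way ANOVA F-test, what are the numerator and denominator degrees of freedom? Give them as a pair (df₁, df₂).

k = 4 groups, N = 37 total
df = (k−1, N−k) = (4−1, 37−4) = (3, 33)

degrees of freedom = [3, 33]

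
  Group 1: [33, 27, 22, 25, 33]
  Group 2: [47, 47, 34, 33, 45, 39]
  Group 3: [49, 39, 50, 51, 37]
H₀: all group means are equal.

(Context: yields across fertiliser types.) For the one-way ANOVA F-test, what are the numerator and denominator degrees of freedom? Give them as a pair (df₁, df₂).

k = 3 groups, N = 16 total
df = (k−1, N−k) = (3−1, 16−3) = (2, 13)

degrees of freedom = [2, 13]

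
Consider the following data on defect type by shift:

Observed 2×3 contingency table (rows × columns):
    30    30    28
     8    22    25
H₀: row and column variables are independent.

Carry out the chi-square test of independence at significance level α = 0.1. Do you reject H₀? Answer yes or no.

Row totals [88, 55], col totals [38, 52, 53], n=143
χ² = (30−23.38)²/23.38 + (30−32.00)²/32.00 + (28−32.62)²/32.62 + (8−14.62)²/14.62 + (22−20.00)²/20.00 + (25−20.38)²/20.38 = 6.8889
df = 2
p-value (upper-tail) = 0.03192
At α=0.1: p < α → reject H₀

reject H₀: yes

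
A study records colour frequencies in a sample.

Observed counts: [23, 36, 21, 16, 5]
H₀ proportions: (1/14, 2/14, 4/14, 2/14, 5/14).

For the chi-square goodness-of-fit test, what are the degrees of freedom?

df = k − 1 = 5 − 1 = 4

degrees of freedom = 4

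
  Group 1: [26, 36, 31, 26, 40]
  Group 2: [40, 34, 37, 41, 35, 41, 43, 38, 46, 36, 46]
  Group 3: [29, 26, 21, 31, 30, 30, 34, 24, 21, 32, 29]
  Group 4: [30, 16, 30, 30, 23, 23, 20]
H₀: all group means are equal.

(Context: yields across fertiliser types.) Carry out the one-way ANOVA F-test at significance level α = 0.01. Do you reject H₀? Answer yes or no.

reject H₀: yes

Group means [31.80, 39.73, 27.91, 24.57], grand mean 31.618
SSB = Σnᵢ(x̄ᵢ−x̄)² = 1222.424; SSW = ΣΣ(x−x̄ᵢ)² = 701.605
MSB = 1222.424/3 = 407.4747; MSW = 701.605/30 = 23.3868
F = MSB/MSW = 17.4232
df = (3, 30)
p-value (upper-tail) = 0.00000
At α=0.01: p < α → reject H₀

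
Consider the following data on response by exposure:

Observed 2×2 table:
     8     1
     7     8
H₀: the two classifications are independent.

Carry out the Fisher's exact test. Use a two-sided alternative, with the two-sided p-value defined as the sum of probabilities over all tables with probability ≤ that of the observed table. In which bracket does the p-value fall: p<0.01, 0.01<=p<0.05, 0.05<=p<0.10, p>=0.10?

p-value bracket: 0.05<=p<0.10

Margins: r₁=9, r₂=15, c₁=15, c₂=9, n=24
p_obs = C(9,8)·C(15,7)/C(24,15); sum pmf over tables with pmf ≤ p_obs
p-value (two-sided) = 0.08035
→ bracket: 0.05<=p<0.10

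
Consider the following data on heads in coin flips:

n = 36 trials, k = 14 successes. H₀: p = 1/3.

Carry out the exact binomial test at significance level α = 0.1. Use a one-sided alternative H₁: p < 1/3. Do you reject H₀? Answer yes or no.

reject H₀: no

Exact binomial: n=36, k=14, p₀=1/3=0.3333
P(X≤14) from Σ C(n,i)·p₀^i·(1−p₀)^(n−i)
p-value (one-sided, H₁ less) = 0.81277
At α=0.1: p ≥ α → fail to reject H₀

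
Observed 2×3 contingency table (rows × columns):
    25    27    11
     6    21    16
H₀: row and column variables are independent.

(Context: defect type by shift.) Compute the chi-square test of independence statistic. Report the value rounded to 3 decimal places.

Row totals [63, 43], col totals [31, 48, 27], n=106
χ² = (25−18.42)²/18.42 + (27−28.53)²/28.53 + (11−16.05)²/16.05 + (6−12.58)²/12.58 + (21−19.47)²/19.47 + (16−10.95)²/10.95 = 9.8999
df = 2

test statistic = 9.900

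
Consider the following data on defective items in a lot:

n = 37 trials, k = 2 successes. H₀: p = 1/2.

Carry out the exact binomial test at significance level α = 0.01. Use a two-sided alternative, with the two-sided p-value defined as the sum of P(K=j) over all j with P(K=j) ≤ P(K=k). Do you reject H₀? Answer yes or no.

Exact binomial: n=37, k=2, p₀=1/2=0.5000
P(X=j) = C(n,j)·p₀^j·(1−p₀)^(n−j); p = Σ P(X=j) over j with P(X=j) ≤ P(X=2)
p-value (two-sided) = 0.00000
At α=0.01: p < α → reject H₀

reject H₀: yes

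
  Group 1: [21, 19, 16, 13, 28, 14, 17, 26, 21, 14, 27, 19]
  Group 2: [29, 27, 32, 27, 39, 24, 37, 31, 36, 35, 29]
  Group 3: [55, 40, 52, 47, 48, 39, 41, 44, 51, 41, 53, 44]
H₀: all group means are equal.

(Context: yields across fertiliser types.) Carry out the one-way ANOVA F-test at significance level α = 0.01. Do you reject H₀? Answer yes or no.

Group means [19.58, 31.45, 46.25], grand mean 32.457
SSB = Σnᵢ(x̄ᵢ−x̄)² = 4282.792; SSW = ΣΣ(x−x̄ᵢ)² = 863.894
MSB = 4282.792/2 = 2141.3959; MSW = 863.894/32 = 26.9967
F = MSB/MSW = 79.3207
df = (2, 32)
p-value (upper-tail) = 0.00000
At α=0.01: p < α → reject H₀

reject H₀: yes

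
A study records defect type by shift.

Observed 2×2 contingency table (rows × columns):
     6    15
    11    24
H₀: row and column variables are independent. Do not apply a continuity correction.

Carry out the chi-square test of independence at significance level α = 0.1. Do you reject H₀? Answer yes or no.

Row totals [21, 35], col totals [17, 39], n=56
χ² = (6−6.38)²/6.38 + (15−14.62)²/14.62 + (11−10.62)²/10.62 + (24−24.38)²/24.38 = 0.0507
df = 1
p-value (upper-tail) = 0.82189
At α=0.1: p ≥ α → fail to reject H₀

reject H₀: no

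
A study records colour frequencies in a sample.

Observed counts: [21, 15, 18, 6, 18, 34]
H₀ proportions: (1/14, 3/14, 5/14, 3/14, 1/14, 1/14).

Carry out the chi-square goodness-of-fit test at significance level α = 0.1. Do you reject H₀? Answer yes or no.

reject H₀: yes

n = 112; E_i = n·p_i = [8.00, 24.00, 40.00, 24.00, 8.00, 8.00]
χ² = (21−8.00)²/8.00 + (15−24.00)²/24.00 + (18−40.00)²/40.00 + (6−24.00)²/24.00 + (18−8.00)²/8.00 + (34−8.00)²/8.00 = 147.1000
df = 5
p-value (upper-tail) = 0.00000
At α=0.1: p < α → reject H₀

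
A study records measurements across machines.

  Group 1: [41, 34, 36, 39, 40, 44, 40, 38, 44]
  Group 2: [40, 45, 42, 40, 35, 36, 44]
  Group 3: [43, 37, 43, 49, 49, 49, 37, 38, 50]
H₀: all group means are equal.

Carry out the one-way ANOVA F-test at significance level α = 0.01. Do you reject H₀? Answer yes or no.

reject H₀: no

Group means [39.56, 40.29, 43.89], grand mean 41.320
SSB = Σnᵢ(x̄ᵢ−x̄)² = 94.900; SSW = ΣΣ(x−x̄ᵢ)² = 420.540
MSB = 94.900/2 = 47.4502; MSW = 420.540/22 = 19.1154
F = MSB/MSW = 2.4823
df = (2, 22)
p-value (upper-tail) = 0.10664
At α=0.01: p ≥ α → fail to reject H₀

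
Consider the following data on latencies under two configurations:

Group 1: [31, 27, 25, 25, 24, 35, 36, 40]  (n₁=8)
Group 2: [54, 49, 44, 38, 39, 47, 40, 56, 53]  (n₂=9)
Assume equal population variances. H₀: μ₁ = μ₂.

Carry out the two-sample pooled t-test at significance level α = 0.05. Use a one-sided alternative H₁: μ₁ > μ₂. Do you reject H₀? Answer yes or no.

reject H₀: no

x̄₁=30.375, s₁=6.046, n₁=8
x̄₂=46.667, s₂=6.819, n₂=9
s_p² = [7·6.046² + 8·6.819²]/15 = 41.8583
SE = √(s_p²·(1/8+1/9)) = 3.1438
t = (30.375−46.667)/3.1438 = -5.1822
df = 15
p-value (one-sided, H₁ greater) = 0.99994
At α=0.05: p ≥ α → fail to reject H₀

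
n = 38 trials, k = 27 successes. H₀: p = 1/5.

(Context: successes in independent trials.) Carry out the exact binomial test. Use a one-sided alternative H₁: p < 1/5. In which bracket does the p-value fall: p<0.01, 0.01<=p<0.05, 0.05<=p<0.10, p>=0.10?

Exact binomial: n=38, k=27, p₀=1/5=0.2000
P(X≤27) from Σ C(n,i)·p₀^i·(1−p₀)^(n−i)
p-value (one-sided, H₁ less) = 1.00000
→ bracket: p>=0.10

p-value bracket: p>=0.10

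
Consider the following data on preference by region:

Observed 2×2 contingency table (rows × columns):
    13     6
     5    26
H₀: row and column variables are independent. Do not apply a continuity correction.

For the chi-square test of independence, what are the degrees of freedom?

df = (r−1)(c−1) = (2−1)·(2−1) = 1

degrees of freedom = 1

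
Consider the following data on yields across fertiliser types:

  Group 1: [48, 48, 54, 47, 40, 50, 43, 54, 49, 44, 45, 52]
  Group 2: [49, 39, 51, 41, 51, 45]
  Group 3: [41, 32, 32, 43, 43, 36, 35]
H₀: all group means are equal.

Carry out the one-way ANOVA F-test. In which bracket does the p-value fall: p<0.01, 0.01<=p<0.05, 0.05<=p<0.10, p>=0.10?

Group means [47.83, 46.00, 37.43], grand mean 44.480
SSB = Σnᵢ(x̄ᵢ−x̄)² = 496.859; SSW = ΣΣ(x−x̄ᵢ)² = 483.381
MSB = 496.859/2 = 248.4295; MSW = 483.381/22 = 21.9719
F = MSB/MSW = 11.3067
df = (2, 22)
p-value (upper-tail) = 0.00042
→ bracket: p<0.01

p-value bracket: p<0.01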